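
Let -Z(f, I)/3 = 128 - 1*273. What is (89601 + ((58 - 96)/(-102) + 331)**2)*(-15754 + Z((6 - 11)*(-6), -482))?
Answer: -7945386257119/2601 ≈ -3.0547e+9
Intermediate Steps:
Z(f, I) = 435 (Z(f, I) = -3*(128 - 1*273) = -3*(128 - 273) = -3*(-145) = 435)
(89601 + ((58 - 96)/(-102) + 331)**2)*(-15754 + Z((6 - 11)*(-6), -482)) = (89601 + ((58 - 96)/(-102) + 331)**2)*(-15754 + 435) = (89601 + (-38*(-1/102) + 331)**2)*(-15319) = (89601 + (19/51 + 331)**2)*(-15319) = (89601 + (16900/51)**2)*(-15319) = (89601 + 285610000/2601)*(-15319) = (518662201/2601)*(-15319) = -7945386257119/2601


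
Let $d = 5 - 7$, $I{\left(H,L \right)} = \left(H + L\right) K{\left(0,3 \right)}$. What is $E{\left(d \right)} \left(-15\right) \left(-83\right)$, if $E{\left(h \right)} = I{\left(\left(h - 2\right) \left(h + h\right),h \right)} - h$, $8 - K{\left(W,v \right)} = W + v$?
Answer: $89640$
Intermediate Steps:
$K{\left(W,v \right)} = 8 - W - v$ ($K{\left(W,v \right)} = 8 - \left(W + v\right) = 8 - W - v$)
$I{\left(H,L \right)} = 5 H + 5 L$ ($I{\left(H,L \right)} = \left(H + L\right) \left(8 - 0 - 3\right) = \left(H + L\right) \left(8 + 0 - 3\right) = \left(H + L\right) 5 = 5 H + 5 L$)
$d = -2$ ($d = 5 - 7 = -2$)
$E{\left(h \right)} = 4 h + 10 h \left(-2 + h\right)$ ($E{\left(h \right)} = \left(5 \left(h - 2\right) \left(h + h\right) + 5 h\right) - h = \left(5 \left(-2 + h\right) 2 h + 5 h\right) - h = \left(5 \cdot 2 h \left(-2 + h\right) + 5 h\right) - h = \left(10 h \left(-2 + h\right) + 5 h\right) - h = \left(5 h + 10 h \left(-2 + h\right)\right) - h = 4 h + 10 h \left(-2 + h\right)$)
$E{\left(d \right)} \left(-15\right) \left(-83\right) = 2 \left(-2\right) \left(-8 + 5 \left(-2\right)\right) \left(-15\right) \left(-83\right) = 2 \left(-2\right) \left(-8 - 10\right) \left(-15\right) \left(-83\right) = 2 \left(-2\right) \left(-18\right) \left(-15\right) \left(-83\right) = 72 \left(-15\right) \left(-83\right) = \left(-1080\right) \left(-83\right) = 89640$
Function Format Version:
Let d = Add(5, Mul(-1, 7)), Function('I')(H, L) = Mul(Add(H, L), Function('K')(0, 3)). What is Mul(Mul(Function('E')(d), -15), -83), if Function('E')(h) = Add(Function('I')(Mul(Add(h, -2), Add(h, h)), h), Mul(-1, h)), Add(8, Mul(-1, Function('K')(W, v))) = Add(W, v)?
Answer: 89640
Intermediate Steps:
Function('K')(W, v) = Add(8, Mul(-1, W), Mul(-1, v)) (Function('K')(W, v) = Add(8, Mul(-1, Add(W, v))) = Add(8, Add(Mul(-1, W), Mul(-1, v))) = Add(8, Mul(-1, W), Mul(-1, v)))
Function('I')(H, L) = Add(Mul(5, H), Mul(5, L)) (Function('I')(H, L) = Mul(Add(H, L), Add(8, Mul(-1, 0), Mul(-1, 3))) = Mul(Add(H, L), Add(8, 0, -3)) = Mul(Add(H, L), 5) = Add(Mul(5, H), Mul(5, L)))
d = -2 (d = Add(5, -7) = -2)
Function('E')(h) = Add(Mul(4, h), Mul(10, h, Add(-2, h))) (Function('E')(h) = Add(Add(Mul(5, Mul(Add(h, -2), Add(h, h))), Mul(5, h)), Mul(-1, h)) = Add(Add(Mul(5, Mul(Add(-2, h), Mul(2, h))), Mul(5, h)), Mul(-1, h)) = Add(Add(Mul(5, Mul(2, h, Add(-2, h))), Mul(5, h)), Mul(-1, h)) = Add(Add(Mul(10, h, Add(-2, h)), Mul(5, h)), Mul(-1, h)) = Add(Add(Mul(5, h), Mul(10, h, Add(-2, h))), Mul(-1, h)) = Add(Mul(4, h), Mul(10, h, Add(-2, h))))
Mul(Mul(Function('E')(d), -15), -83) = Mul(Mul(Mul(2, -2, Add(-8, Mul(5, -2))), -15), -83) = Mul(Mul(Mul(2, -2, Add(-8, -10)), -15), -83) = Mul(Mul(Mul(2, -2, -18), -15), -83) = Mul(Mul(72, -15), -83) = Mul(-1080, -83) = 89640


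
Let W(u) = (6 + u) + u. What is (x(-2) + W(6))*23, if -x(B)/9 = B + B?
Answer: 1242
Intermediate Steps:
x(B) = -18*B (x(B) = -9*(B + B) = -18*B)
W(u) = 6 + 2*u
(x(-2) + W(6))*23 = (-18*(-2) + (6 + 2*6))*23 = (36 + (6 + 12))*23 = (36 + 18)*23 = 54*23 = 1242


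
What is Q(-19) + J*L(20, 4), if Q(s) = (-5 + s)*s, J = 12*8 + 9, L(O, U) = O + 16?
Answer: 4236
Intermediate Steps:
L(O, U) = 16 + O
J = 105 (J = 96 + 9 = 105)
Q(s) = s*(-5 + s)
Q(-19) + J*L(20, 4) = -19*(-5 - 19) + 105*(16 + 20) = -19*(-24) + 105*36 = 456 + 3780 = 4236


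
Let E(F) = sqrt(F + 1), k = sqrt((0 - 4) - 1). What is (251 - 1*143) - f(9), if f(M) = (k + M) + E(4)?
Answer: 99 - sqrt(5)*(1 + I) ≈ 96.764 - 2.2361*I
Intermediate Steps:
k = I*sqrt(5) (k = sqrt(-4 - 1) = sqrt(-5) = I*sqrt(5) ≈ 2.2361*I)
E(F) = sqrt(1 + F)
f(M) = M + sqrt(5) + I*sqrt(5) (f(M) = (I*sqrt(5) + M) + sqrt(1 + 4) = (M + I*sqrt(5)) + sqrt(5) = M + sqrt(5) + I*sqrt(5))
(251 - 1*143) - f(9) = (251 - 1*143) - (9 + sqrt(5)*(1 + I)) = (251 - 143) + (-9 - sqrt(5)*(1 + I)) = 108 + (-9 - sqrt(5)*(1 + I)) = 99 - sqrt(5)*(1 + I)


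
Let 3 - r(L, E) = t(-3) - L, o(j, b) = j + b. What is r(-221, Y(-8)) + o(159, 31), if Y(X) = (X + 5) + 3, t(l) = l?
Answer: -25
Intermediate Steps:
o(j, b) = b + j
Y(X) = 8 + X (Y(X) = (5 + X) + 3 = 8 + X)
r(L, E) = 6 + L (r(L, E) = 3 - (-3 - L) = 3 + (3 + L) = 6 + L)
r(-221, Y(-8)) + o(159, 31) = (6 - 221) + (31 + 159) = -215 + 190 = -25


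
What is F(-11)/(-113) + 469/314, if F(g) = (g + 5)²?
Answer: 41693/35482 ≈ 1.1750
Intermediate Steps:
F(g) = (5 + g)²
F(-11)/(-113) + 469/314 = (5 - 11)²/(-113) + 469/314 = (-6)²*(-1/113) + 469*(1/314) = 36*(-1/113) + 469/314 = -36/113 + 469/314 = 41693/35482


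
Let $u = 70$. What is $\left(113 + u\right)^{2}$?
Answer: $33489$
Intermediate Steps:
$\left(113 + u\right)^{2} = \left(113 + 70\right)^{2} = 183^{2} = 33489$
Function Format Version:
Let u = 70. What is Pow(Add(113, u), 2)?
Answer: 33489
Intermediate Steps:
Pow(Add(113, u), 2) = Pow(Add(113, 70), 2) = Pow(183, 2) = 33489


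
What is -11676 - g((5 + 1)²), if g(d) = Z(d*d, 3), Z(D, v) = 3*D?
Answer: -15564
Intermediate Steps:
g(d) = 3*d² (g(d) = 3*(d*d) = 3*d²)
-11676 - g((5 + 1)²) = -11676 - 3*((5 + 1)²)² = -11676 - 3*(6²)² = -11676 - 3*36² = -11676 - 3*1296 = -11676 - 1*3888 = -11676 - 3888 = -15564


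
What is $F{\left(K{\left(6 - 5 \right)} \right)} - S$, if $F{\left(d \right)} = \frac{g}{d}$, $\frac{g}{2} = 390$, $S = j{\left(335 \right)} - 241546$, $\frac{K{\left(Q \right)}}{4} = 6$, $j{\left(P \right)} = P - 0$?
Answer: $\frac{482487}{2} \approx 2.4124 \cdot 10^{5}$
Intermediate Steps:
$j{\left(P \right)} = P$ ($j{\left(P \right)} = P + 0 = P$)
$K{\left(Q \right)} = 24$ ($K{\left(Q \right)} = 4 \cdot 6 = 24$)
$S = -241211$ ($S = 335 - 241546 = -241211$)
$g = 780$ ($g = 2 \cdot 390 = 780$)
$F{\left(d \right)} = \frac{780}{d}$
$F{\left(K{\left(6 - 5 \right)} \right)} - S = \frac{780}{24} - -241211 = 780 \cdot \frac{1}{24} + 241211 = \frac{65}{2} + 241211 = \frac{482487}{2}$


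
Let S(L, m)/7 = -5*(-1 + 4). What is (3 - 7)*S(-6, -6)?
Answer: 420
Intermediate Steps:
S(L, m) = -105 (S(L, m) = 7*(-5*(-1 + 4)) = 7*(-5*3) = 7*(-15) = -105)
(3 - 7)*S(-6, -6) = (3 - 7)*(-105) = -4*(-105) = 420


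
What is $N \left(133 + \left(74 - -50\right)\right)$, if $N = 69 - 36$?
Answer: $8481$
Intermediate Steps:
$N = 33$ ($N = 69 - 36 = 33$)
$N \left(133 + \left(74 - -50\right)\right) = 33 \left(133 + \left(74 - -50\right)\right) = 33 \left(133 + \left(74 + 50\right)\right) = 33 \left(133 + 124\right) = 33 \cdot 257 = 8481$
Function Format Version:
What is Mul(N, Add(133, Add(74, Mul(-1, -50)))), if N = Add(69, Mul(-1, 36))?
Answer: 8481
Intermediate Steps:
N = 33 (N = Add(69, -36) = 33)
Mul(N, Add(133, Add(74, Mul(-1, -50)))) = Mul(33, Add(133, Add(74, Mul(-1, -50)))) = Mul(33, Add(133, Add(74, 50))) = Mul(33, Add(133, 124)) = Mul(33, 257) = 8481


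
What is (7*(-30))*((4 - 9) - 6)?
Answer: 2310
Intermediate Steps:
(7*(-30))*((4 - 9) - 6) = -210*(-5 - 6) = -210*(-11) = 2310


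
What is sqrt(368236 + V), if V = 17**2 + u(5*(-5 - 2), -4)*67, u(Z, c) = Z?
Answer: 2*sqrt(91545) ≈ 605.13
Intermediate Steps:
V = -2056 (V = 17**2 + (5*(-5 - 2))*67 = 289 + (5*(-7))*67 = 289 - 35*67 = 289 - 2345 = -2056)
sqrt(368236 + V) = sqrt(368236 - 2056) = sqrt(366180) = 2*sqrt(91545)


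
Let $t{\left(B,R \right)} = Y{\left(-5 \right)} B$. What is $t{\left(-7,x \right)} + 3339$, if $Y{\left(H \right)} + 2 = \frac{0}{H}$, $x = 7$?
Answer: $3353$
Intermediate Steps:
$Y{\left(H \right)} = -2$ ($Y{\left(H \right)} = -2 + \frac{0}{H} = -2 + 0 = -2$)
$t{\left(B,R \right)} = - 2 B$
$t{\left(-7,x \right)} + 3339 = \left(-2\right) \left(-7\right) + 3339 = 14 + 3339 = 3353$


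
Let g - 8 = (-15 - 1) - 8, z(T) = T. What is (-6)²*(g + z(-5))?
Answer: -756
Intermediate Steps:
g = -16 (g = 8 + ((-15 - 1) - 8) = 8 + (-16 - 8) = 8 - 24 = -16)
(-6)²*(g + z(-5)) = (-6)²*(-16 - 5) = 36*(-21) = -756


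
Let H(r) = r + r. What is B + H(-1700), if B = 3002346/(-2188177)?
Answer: -7442804146/2188177 ≈ -3401.4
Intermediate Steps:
B = -3002346/2188177 (B = 3002346*(-1/2188177) = -3002346/2188177 ≈ -1.3721)
H(r) = 2*r
B + H(-1700) = -3002346/2188177 + 2*(-1700) = -3002346/2188177 - 3400 = -7442804146/2188177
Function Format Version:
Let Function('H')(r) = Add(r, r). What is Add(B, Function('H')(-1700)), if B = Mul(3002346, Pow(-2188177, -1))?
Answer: Rational(-7442804146, 2188177) ≈ -3401.4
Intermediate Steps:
B = Rational(-3002346, 2188177) (B = Mul(3002346, Rational(-1, 2188177)) = Rational(-3002346, 2188177) ≈ -1.3721)
Function('H')(r) = Mul(2, r)
Add(B, Function('H')(-1700)) = Add(Rational(-3002346, 2188177), Mul(2, -1700)) = Add(Rational(-3002346, 2188177), -3400) = Rational(-7442804146, 2188177)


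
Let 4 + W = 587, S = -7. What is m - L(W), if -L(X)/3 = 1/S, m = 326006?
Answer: 2282039/7 ≈ 3.2601e+5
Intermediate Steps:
W = 583 (W = -4 + 587 = 583)
L(X) = 3/7 (L(X) = -3/(-7) = -3*(-⅐) = 3/7)
m - L(W) = 326006 - 1*3/7 = 326006 - 3/7 = 2282039/7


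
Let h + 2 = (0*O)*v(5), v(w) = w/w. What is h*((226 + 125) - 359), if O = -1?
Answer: 16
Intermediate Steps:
v(w) = 1
h = -2 (h = -2 + (0*(-1))*1 = -2 + 0*1 = -2 + 0 = -2)
h*((226 + 125) - 359) = -2*((226 + 125) - 359) = -2*(351 - 359) = -2*(-8) = 16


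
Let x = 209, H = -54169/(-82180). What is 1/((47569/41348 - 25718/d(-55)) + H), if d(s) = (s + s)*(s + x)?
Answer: 467222063/1554815573 ≈ 0.30050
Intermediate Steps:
H = 54169/82180 (H = -54169*(-1/82180) = 54169/82180 ≈ 0.65915)
d(s) = 2*s*(209 + s) (d(s) = (s + s)*(s + 209) = (2*s)*(209 + s) = 2*s*(209 + s))
1/((47569/41348 - 25718/d(-55)) + H) = 1/((47569/41348 - 25718*(-1/(110*(209 - 55)))) + 54169/82180) = 1/((47569*(1/41348) - 25718/(2*(-55)*154)) + 54169/82180) = 1/((47569/41348 - 25718/(-16940)) + 54169/82180) = 1/((47569/41348 - 25718*(-1/16940)) + 54169/82180) = 1/((47569/41348 + 167/110) + 54169/82180) = 1/(6068853/2274140 + 54169/82180) = 1/(1554815573/467222063) = 467222063/1554815573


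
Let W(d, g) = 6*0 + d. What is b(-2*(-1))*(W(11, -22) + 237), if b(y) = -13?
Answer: -3224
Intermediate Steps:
W(d, g) = d (W(d, g) = 0 + d = d)
b(-2*(-1))*(W(11, -22) + 237) = -13*(11 + 237) = -13*248 = -3224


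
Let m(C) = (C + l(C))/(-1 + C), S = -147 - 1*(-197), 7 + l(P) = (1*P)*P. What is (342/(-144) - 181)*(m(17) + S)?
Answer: -1612233/128 ≈ -12596.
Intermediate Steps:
l(P) = -7 + P² (l(P) = -7 + (1*P)*P = -7 + P*P = -7 + P²)
S = 50 (S = -147 + 197 = 50)
m(C) = (-7 + C + C²)/(-1 + C) (m(C) = (C + (-7 + C²))/(-1 + C) = (-7 + C + C²)/(-1 + C))
(342/(-144) - 181)*(m(17) + S) = (342/(-144) - 181)*((-7 + 17 + 17²)/(-1 + 17) + 50) = (342*(-1/144) - 181)*((-7 + 17 + 289)/16 + 50) = (-19/8 - 181)*((1/16)*299 + 50) = -1467*(299/16 + 50)/8 = -1467/8*1099/16 = -1612233/128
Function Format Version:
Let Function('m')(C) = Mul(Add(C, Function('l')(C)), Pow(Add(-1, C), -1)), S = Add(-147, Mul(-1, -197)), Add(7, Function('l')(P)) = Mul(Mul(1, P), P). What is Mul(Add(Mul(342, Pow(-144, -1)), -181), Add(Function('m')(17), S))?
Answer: Rational(-1612233, 128) ≈ -12596.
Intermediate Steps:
Function('l')(P) = Add(-7, Pow(P, 2)) (Function('l')(P) = Add(-7, Mul(Mul(1, P), P)) = Add(-7, Mul(P, P)) = Add(-7, Pow(P, 2)))
S = 50 (S = Add(-147, 197) = 50)
Function('m')(C) = Mul(Pow(Add(-1, C), -1), Add(-7, C, Pow(C, 2))) (Function('m')(C) = Mul(Add(C, Add(-7, Pow(C, 2))), Pow(Add(-1, C), -1)) = Mul(Add(-7, C, Pow(C, 2)), Pow(Add(-1, C), -1)) = Mul(Pow(Add(-1, C), -1), Add(-7, C, Pow(C, 2))))
Mul(Add(Mul(342, Pow(-144, -1)), -181), Add(Function('m')(17), S)) = Mul(Add(Mul(342, Pow(-144, -1)), -181), Add(Mul(Pow(Add(-1, 17), -1), Add(-7, 17, Pow(17, 2))), 50)) = Mul(Add(Mul(342, Rational(-1, 144)), -181), Add(Mul(Pow(16, -1), Add(-7, 17, 289)), 50)) = Mul(Add(Rational(-19, 8), -181), Add(Mul(Rational(1, 16), 299), 50)) = Mul(Rational(-1467, 8), Add(Rational(299, 16), 50)) = Mul(Rational(-1467, 8), Rational(1099, 16)) = Rational(-1612233, 128)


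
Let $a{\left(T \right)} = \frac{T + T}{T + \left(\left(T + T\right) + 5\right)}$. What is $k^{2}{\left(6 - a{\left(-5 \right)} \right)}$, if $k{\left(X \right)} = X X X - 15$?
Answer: $12100$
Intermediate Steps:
$a{\left(T \right)} = \frac{2 T}{5 + 3 T}$ ($a{\left(T \right)} = \frac{2 T}{T + \left(2 T + 5\right)} = \frac{2 T}{T + \left(5 + 2 T\right)} = \frac{2 T}{5 + 3 T}$)
$k{\left(X \right)} = -15 + X^{3}$ ($k{\left(X \right)} = X^{2} X - 15 = X^{3} - 15 = -15 + X^{3}$)
$k^{2}{\left(6 - a{\left(-5 \right)} \right)} = \left(-15 + \left(6 - 2 \left(-5\right) \frac{1}{5 + 3 \left(-5\right)}\right)^{3}\right)^{2} = \left(-15 + \left(6 - 2 \left(-5\right) \frac{1}{5 - 15}\right)^{3}\right)^{2} = \left(-15 + \left(6 - 2 \left(-5\right) \frac{1}{-10}\right)^{3}\right)^{2} = \left(-15 + \left(6 - 2 \left(-5\right) \left(- \frac{1}{10}\right)\right)^{3}\right)^{2} = \left(-15 + \left(6 - 1\right)^{3}\right)^{2} = \left(-15 + 5^{3}\right)^{2} = \left(-15 + 125\right)^{2} = 110^{2} = 12100$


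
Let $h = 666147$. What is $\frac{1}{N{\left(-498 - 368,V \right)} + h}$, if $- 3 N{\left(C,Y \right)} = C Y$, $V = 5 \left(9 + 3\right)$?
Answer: $\frac{1}{683467} \approx 1.4631 \cdot 10^{-6}$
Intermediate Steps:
$V = 60$ ($V = 5 \cdot 12 = 60$)
$N{\left(C,Y \right)} = - \frac{C Y}{3}$
$\frac{1}{N{\left(-498 - 368,V \right)} + h} = \frac{1}{\left(- \frac{1}{3}\right) \left(-498 - 368\right) 60 + 666147} = \frac{1}{\left(- \frac{1}{3}\right) \left(-866\right) 60 + 666147} = \frac{1}{17320 + 666147} = \frac{1}{683467}$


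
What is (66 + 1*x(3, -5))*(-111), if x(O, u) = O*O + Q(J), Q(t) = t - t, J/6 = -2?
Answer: -8325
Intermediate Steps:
J = -12 (J = 6*(-2) = -12)
Q(t) = 0
x(O, u) = O² (x(O, u) = O*O + 0 = O² + 0 = O²)
(66 + 1*x(3, -5))*(-111) = (66 + 1*3²)*(-111) = (66 + 1*9)*(-111) = (66 + 9)*(-111) = 75*(-111) = -8325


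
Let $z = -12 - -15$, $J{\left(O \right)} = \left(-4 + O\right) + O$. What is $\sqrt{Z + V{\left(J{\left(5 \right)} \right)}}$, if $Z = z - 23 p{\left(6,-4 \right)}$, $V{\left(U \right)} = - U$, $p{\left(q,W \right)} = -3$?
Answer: $\sqrt{66} \approx 8.124$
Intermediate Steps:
$J{\left(O \right)} = -4 + 2 O$
$z = 3$ ($z = -12 + 15 = 3$)
$Z = 72$ ($Z = 3 - -69 = 3 + 69 = 72$)
$\sqrt{Z + V{\left(J{\left(5 \right)} \right)}} = \sqrt{72 - \left(-4 + 2 \cdot 5\right)} = \sqrt{72 - \left(-4 + 10\right)} = \sqrt{72 - 6} = \sqrt{66}$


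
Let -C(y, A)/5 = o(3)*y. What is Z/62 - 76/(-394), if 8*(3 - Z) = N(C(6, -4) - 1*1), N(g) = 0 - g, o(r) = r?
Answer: 5649/97712 ≈ 0.057813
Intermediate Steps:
C(y, A) = -15*y
N(g) = -g
Z = -67/8 (Z = 3 - (-1)*(-15*6 - 1*1)/8 = 3 - (-1)*(-90 - 1)/8 = 3 - (-1)*(-91)/8 = 3 - ⅛*91 = 3 - 91/8 = -67/8 ≈ -8.3750)
Z/62 - 76/(-394) = -67/8/62 - 76/(-394) = -67/8*1/62 - 76*(-1/394) = -67/496 + 38/197 = 5649/97712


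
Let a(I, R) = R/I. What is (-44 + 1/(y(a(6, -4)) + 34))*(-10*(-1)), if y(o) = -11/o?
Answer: -44420/101 ≈ -439.80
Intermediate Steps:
(-44 + 1/(y(a(6, -4)) + 34))*(-10*(-1)) = (-44 + 1/(-11/((-4/6)) + 34))*(-10*(-1)) = (-44 + 1/(-11/((-4*⅙)) + 34))*10 = (-44 + 1/(-11/(-⅔) + 34))*10 = (-44 + 1/(-11*(-3/2) + 34))*10 = (-44 + 1/(33/2 + 34))*10 = (-44 + 1/(101/2))*10 = (-44 + 2/101)*10 = -4442/101*10 = -44420/101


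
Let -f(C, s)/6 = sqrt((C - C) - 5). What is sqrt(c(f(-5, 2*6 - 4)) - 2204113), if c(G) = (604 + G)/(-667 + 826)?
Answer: sqrt(-55722084717 - 954*I*sqrt(5))/159 ≈ 2.8418e-5 - 1484.6*I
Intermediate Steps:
f(C, s) = -6*I*sqrt(5) (f(C, s) = -6*sqrt((C - C) - 5) = -6*sqrt(0 - 5) = -6*I*sqrt(5))
c(G) = 604/159 + G/159 (c(G) = (604 + G)/159 = (604 + G)*(1/159) = 604/159 + G/159)
sqrt(c(f(-5, 2*6 - 4)) - 2204113) = sqrt((604/159 + (-6*I*sqrt(5))/159) - 2204113) = sqrt((604/159 - 2*I*sqrt(5)/53) - 2204113) = sqrt(-350453363/159 - 2*I*sqrt(5)/53)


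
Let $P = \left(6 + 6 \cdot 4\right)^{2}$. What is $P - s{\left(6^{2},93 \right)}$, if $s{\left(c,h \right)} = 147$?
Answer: $753$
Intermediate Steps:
$P = 900$ ($P = \left(6 + 24\right)^{2} = 30^{2} = 900$)
$P - s{\left(6^{2},93 \right)} = 900 - 147 = 753$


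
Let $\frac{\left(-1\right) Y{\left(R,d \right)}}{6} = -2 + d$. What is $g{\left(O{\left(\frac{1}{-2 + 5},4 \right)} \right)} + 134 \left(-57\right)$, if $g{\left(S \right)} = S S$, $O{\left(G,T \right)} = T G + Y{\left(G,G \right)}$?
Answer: $- \frac{67586}{9} \approx -7509.6$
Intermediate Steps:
$Y{\left(R,d \right)} = 12 - 6 d$ ($Y{\left(R,d \right)} = - 6 \left(-2 + d\right) = 12 - 6 d$)
$O{\left(G,T \right)} = 12 - 6 G + G T$ ($O{\left(G,T \right)} = T G - \left(-12 + 6 G\right) = G T - \left(-12 + 6 G\right) = 12 - 6 G + G T$)
$g{\left(S \right)} = S^{2}$
$g{\left(O{\left(\frac{1}{-2 + 5},4 \right)} \right)} + 134 \left(-57\right) = \left(12 - \frac{6}{-2 + 5} + \frac{1}{-2 + 5} \cdot 4\right)^{2} + 134 \left(-57\right) = \left(12 - \frac{6}{3} + \frac{1}{3} \cdot 4\right)^{2} - 7638 = \left(12 - 2 + \frac{1}{3} \cdot 4\right)^{2} - 7638 = \left(12 - 2 + \frac{4}{3}\right)^{2} - 7638 = \left(\frac{34}{3}\right)^{2} - 7638 = \frac{1156}{9} - 7638 = - \frac{67586}{9}$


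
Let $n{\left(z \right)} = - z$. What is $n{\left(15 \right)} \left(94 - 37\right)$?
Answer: $-855$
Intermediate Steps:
$n{\left(15 \right)} \left(94 - 37\right) = \left(-1\right) 15 \left(94 - 37\right) = \left(-15\right) 57 = -855$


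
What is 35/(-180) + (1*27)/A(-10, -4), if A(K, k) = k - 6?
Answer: -521/180 ≈ -2.8944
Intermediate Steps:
A(K, k) = -6 + k
35/(-180) + (1*27)/A(-10, -4) = 35/(-180) + (1*27)/(-6 - 4) = 35*(-1/180) + 27/(-10) = -7/36 + 27*(-1/10) = -7/36 - 27/10 = -521/180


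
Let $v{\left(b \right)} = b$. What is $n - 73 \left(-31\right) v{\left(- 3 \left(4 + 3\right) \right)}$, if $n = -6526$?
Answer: $-54049$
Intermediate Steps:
$n - 73 \left(-31\right) v{\left(- 3 \left(4 + 3\right) \right)} = -6526 - 73 \left(-31\right) \left(- 3 \left(4 + 3\right)\right) = -6526 - - 2263 \left(\left(-3\right) 7\right) = -6526 - \left(-2263\right) \left(-21\right) = -6526 - 47523 = -54049$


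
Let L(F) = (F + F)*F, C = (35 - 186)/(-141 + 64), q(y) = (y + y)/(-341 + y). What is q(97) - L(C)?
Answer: -6138557/723338 ≈ -8.4864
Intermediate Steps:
q(y) = 2*y/(-341 + y) (q(y) = (2*y)/(-341 + y) = 2*y/(-341 + y))
C = 151/77 (C = -151/(-77) = -151*(-1/77) = 151/77 ≈ 1.9610)
L(F) = 2*F² (L(F) = (2*F)*F = 2*F²)
q(97) - L(C) = 2*97/(-341 + 97) - 2*(151/77)² = 2*97/(-244) - 2*22801/5929 = 2*97*(-1/244) - 1*45602/5929 = -97/122 - 45602/5929 = -6138557/723338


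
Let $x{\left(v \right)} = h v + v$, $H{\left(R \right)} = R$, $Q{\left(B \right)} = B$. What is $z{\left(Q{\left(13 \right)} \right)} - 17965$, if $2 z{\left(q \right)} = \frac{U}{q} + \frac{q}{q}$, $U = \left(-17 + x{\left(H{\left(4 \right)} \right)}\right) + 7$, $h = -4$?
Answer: $- \frac{467099}{26} \approx -17965.0$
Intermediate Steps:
$x{\left(v \right)} = - 3 v$ ($x{\left(v \right)} = - 4 v + v = - 3 v$)
$U = -22$ ($U = \left(-17 - 12\right) + 7 = -29 + 7 = -22$)
$z{\left(q \right)} = \frac{1}{2} - \frac{11}{q}$ ($z{\left(q \right)} = \frac{- \frac{22}{q} + \frac{q}{q}}{2} = \frac{- \frac{22}{q} + 1}{2} = \frac{1 - \frac{22}{q}}{2} = \frac{1}{2} - \frac{11}{q}$)
$z{\left(Q{\left(13 \right)} \right)} - 17965 = \frac{-22 + 13}{2 \cdot 13} - 17965 = \frac{1}{2} \cdot \frac{1}{13} \left(-9\right) - 17965 = - \frac{9}{26} - 17965 = - \frac{467099}{26}$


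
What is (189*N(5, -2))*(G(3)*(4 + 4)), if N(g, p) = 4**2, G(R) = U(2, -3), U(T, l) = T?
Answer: 48384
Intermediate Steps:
G(R) = 2
N(g, p) = 16
(189*N(5, -2))*(G(3)*(4 + 4)) = (189*16)*(2*(4 + 4)) = 3024*(2*8) = 3024*16 = 48384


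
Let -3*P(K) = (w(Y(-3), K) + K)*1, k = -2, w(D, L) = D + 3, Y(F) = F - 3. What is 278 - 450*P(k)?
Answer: -472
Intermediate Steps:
Y(F) = -3 + F
w(D, L) = 3 + D
P(K) = 1 - K/3 (P(K) = -((3 + (-3 - 3)) + K)/3 = -((3 - 6) + K)/3 = -(-3 + K)/3 = 1 - K/3)
278 - 450*P(k) = 278 - 450*(1 - ⅓*(-2)) = 278 - 450*(1 + ⅔) = 278 - 450*5/3 = 278 - 750 = -472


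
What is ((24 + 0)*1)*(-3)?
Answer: -72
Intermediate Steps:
((24 + 0)*1)*(-3) = (24*1)*(-3) = 24*(-3) = -72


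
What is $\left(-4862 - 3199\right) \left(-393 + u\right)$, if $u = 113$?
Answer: $2257080$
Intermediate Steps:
$\left(-4862 - 3199\right) \left(-393 + u\right) = \left(-4862 - 3199\right) \left(-393 + 113\right) = \left(-8061\right) \left(-280\right) = 2257080$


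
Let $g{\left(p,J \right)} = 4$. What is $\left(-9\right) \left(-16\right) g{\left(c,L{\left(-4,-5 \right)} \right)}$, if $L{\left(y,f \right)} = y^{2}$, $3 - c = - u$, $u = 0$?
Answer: $576$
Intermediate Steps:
$c = 3$ ($c = 3 - \left(-1\right) 0 = 3 - 0 = 3 + 0 = 3$)
$\left(-9\right) \left(-16\right) g{\left(c,L{\left(-4,-5 \right)} \right)} = \left(-9\right) \left(-16\right) 4 = 144 \cdot 4 = 576$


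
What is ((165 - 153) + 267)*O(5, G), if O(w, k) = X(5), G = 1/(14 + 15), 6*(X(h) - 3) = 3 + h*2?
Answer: 2883/2 ≈ 1441.5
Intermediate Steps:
X(h) = 7/2 + h/3 (X(h) = 3 + (3 + h*2)/6 = 3 + (3 + 2*h)/6 = 3 + (½ + h/3) = 7/2 + h/3)
G = 1/29 ≈ 0.034483
O(w, k) = 31/6 (O(w, k) = 7/2 + (⅓)*5 = 7/2 + 5/3 = 31/6)
((165 - 153) + 267)*O(5, G) = ((165 - 153) + 267)*(31/6) = (12 + 267)*(31/6) = 279*(31/6) = 2883/2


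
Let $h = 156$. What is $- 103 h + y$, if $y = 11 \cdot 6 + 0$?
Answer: $-16002$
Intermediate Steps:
$y = 66$ ($y = 66 + 0 = 66$)
$- 103 h + y = \left(-103\right) 156 + 66 = -16068 + 66 = -16002$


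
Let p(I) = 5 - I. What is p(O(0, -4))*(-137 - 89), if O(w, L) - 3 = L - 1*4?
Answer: -2260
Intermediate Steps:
O(w, L) = -1 + L (O(w, L) = 3 + (L - 1*4) = 3 + (L - 4) = 3 + (-4 + L) = -1 + L)
p(O(0, -4))*(-137 - 89) = (5 - (-1 - 4))*(-137 - 89) = (5 - 1*(-5))*(-226) = (5 + 5)*(-226) = 10*(-226) = -2260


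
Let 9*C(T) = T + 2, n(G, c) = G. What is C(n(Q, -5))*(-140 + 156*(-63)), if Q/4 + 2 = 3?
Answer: -19936/3 ≈ -6645.3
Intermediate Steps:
Q = 4 (Q = -8 + 4*3 = -8 + 12 = 4)
C(T) = 2/9 + T/9 (C(T) = (T + 2)/9 = (2 + T)/9 = 2/9 + T/9)
C(n(Q, -5))*(-140 + 156*(-63)) = (2/9 + (⅑)*4)*(-140 + 156*(-63)) = (2/9 + 4/9)*(-140 - 9828) = (⅔)*(-9968) = -19936/3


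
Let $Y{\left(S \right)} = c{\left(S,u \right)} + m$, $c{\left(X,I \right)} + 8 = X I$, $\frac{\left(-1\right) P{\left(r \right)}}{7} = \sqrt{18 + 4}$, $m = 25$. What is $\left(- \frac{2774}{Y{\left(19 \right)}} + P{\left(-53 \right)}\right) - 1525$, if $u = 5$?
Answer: $- \frac{86787}{56} - 7 \sqrt{22} \approx -1582.6$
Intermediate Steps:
$P{\left(r \right)} = - 7 \sqrt{22}$ ($P{\left(r \right)} = - 7 \sqrt{18 + 4} = - 7 \sqrt{22}$)
$c{\left(X,I \right)} = -8 + I X$ ($c{\left(X,I \right)} = -8 + X I = -8 + I X$)
$Y{\left(S \right)} = 17 + 5 S$ ($Y{\left(S \right)} = \left(-8 + 5 S\right) + 25 = 17 + 5 S$)
$\left(- \frac{2774}{Y{\left(19 \right)}} + P{\left(-53 \right)}\right) - 1525 = \left(- \frac{2774}{17 + 5 \cdot 19} - 7 \sqrt{22}\right) - 1525 = \left(- \frac{2774}{17 + 95} - 7 \sqrt{22}\right) - 1525 = \left(- \frac{2774}{112} - 7 \sqrt{22}\right) - 1525 = \left(\left(-2774\right) \frac{1}{112} - 7 \sqrt{22}\right) - 1525 = \left(- \frac{1387}{56} - 7 \sqrt{22}\right) - 1525 = - \frac{86787}{56} - 7 \sqrt{22}$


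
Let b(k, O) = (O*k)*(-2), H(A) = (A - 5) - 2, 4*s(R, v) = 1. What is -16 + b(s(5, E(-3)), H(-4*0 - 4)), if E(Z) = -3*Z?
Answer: -21/2 ≈ -10.500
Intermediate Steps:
s(R, v) = 1/4 (s(R, v) = (1/4)*1 = 1/4)
H(A) = -7 + A (H(A) = (-5 + A) - 2 = -7 + A)
b(k, O) = -2*O*k
-16 + b(s(5, E(-3)), H(-4*0 - 4)) = -16 - 2*(-7 + (-4*0 - 4))*1/4 = -16 - 2*(-7 + (0 - 4))*1/4 = -16 - 2*(-7 - 4)*1/4 = -16 - 2*(-11)*1/4 = -16 + 11/2 = -21/2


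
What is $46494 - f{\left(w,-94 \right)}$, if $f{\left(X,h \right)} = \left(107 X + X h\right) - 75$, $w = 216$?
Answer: $43761$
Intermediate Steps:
$f{\left(X,h \right)} = -75 + 107 X + X h$
$46494 - f{\left(w,-94 \right)} = 46494 - \left(-75 + 107 \cdot 216 + 216 \left(-94\right)\right) = 46494 - \left(-75 + 23112 - 20304\right) = 46494 - 2733 = 43761$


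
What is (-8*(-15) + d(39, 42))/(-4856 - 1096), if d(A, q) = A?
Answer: -53/1984 ≈ -0.026714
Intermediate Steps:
(-8*(-15) + d(39, 42))/(-4856 - 1096) = (-8*(-15) + 39)/(-4856 - 1096) = (120 + 39)/(-5952) = 159*(-1/5952) = -53/1984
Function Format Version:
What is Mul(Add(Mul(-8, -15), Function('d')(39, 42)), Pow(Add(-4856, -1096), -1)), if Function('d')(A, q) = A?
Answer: Rational(-53, 1984) ≈ -0.026714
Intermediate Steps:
Mul(Add(Mul(-8, -15), Function('d')(39, 42)), Pow(Add(-4856, -1096), -1)) = Mul(Add(Mul(-8, -15), 39), Pow(Add(-4856, -1096), -1)) = Mul(Add(120, 39), Pow(-5952, -1)) = Mul(159, Rational(-1, 5952)) = Rational(-53, 1984)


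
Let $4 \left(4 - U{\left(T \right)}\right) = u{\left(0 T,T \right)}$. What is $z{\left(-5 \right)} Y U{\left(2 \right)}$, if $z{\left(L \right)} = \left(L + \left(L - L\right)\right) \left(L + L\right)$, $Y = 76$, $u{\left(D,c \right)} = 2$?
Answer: $13300$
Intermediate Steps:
$U{\left(T \right)} = \frac{7}{2}$ ($U{\left(T \right)} = 4 - \frac{1}{2} = \frac{7}{2}$)
$z{\left(L \right)} = 2 L^{2}$ ($z{\left(L \right)} = \left(L + 0\right) 2 L = L 2 L = 2 L^{2}$)
$z{\left(-5 \right)} Y U{\left(2 \right)} = 2 \left(-5\right)^{2} \cdot 76 \cdot \frac{7}{2} = 2 \cdot 25 \cdot 76 \cdot \frac{7}{2} = 50 \cdot 76 \cdot \frac{7}{2} = 3800 \cdot \frac{7}{2} = 13300$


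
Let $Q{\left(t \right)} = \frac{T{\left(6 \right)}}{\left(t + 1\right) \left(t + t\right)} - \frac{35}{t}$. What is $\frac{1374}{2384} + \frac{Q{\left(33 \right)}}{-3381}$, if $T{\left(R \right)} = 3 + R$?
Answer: $\frac{1303767625}{2260915272} \approx 0.57665$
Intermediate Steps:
$Q{\left(t \right)} = - \frac{35}{t} + \frac{9}{2 t \left(1 + t\right)}$ ($Q{\left(t \right)} = \frac{3 + 6}{\left(t + 1\right) \left(t + t\right)} - \frac{35}{t} = \frac{9}{\left(1 + t\right) 2 t} - \frac{35}{t} = \frac{9}{2 t \left(1 + t\right)} - \frac{35}{t} = - \frac{35}{t} + \frac{9}{2 t \left(1 + t\right)}$)
$\frac{1374}{2384} + \frac{Q{\left(33 \right)}}{-3381} = \frac{1374}{2384} + \frac{\frac{1}{2} \cdot \frac{1}{33} \frac{1}{1 + 33} \left(-61 - 2310\right)}{-3381} = 1374 \cdot \frac{1}{2384} + \frac{1}{2} \cdot \frac{1}{33} \cdot \frac{1}{34} \left(-61 - 2310\right) \left(- \frac{1}{3381}\right) = \frac{687}{1192} + \frac{1}{2} \cdot \frac{1}{33} \cdot \frac{1}{34} \left(-2371\right) \left(- \frac{1}{3381}\right) = \frac{687}{1192} - - \frac{2371}{7586964} = \frac{687}{1192} + \frac{2371}{7586964} = \frac{1303767625}{2260915272}$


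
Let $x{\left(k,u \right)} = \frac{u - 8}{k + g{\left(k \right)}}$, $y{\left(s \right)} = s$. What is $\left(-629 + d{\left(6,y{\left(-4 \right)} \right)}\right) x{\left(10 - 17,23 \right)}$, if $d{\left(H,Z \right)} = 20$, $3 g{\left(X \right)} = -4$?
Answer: $\frac{5481}{5} \approx 1096.2$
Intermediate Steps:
$g{\left(X \right)} = - \frac{4}{3}$ ($g{\left(X \right)} = \frac{1}{3} \left(-4\right) = - \frac{4}{3}$)
$x{\left(k,u \right)} = \frac{-8 + u}{- \frac{4}{3} + k}$ ($x{\left(k,u \right)} = \frac{u - 8}{k - \frac{4}{3}} = \frac{-8 + u}{- \frac{4}{3} + k}$)
$\left(-629 + d{\left(6,y{\left(-4 \right)} \right)}\right) x{\left(10 - 17,23 \right)} = \left(-629 + 20\right) \frac{3 \left(-8 + 23\right)}{-4 + 3 \left(10 - 17\right)} = - 609 \cdot 3 \frac{1}{-4 + 3 \left(10 - 17\right)} 15 = - 609 \cdot 3 \frac{1}{-4 + 3 \left(-7\right)} 15 = - 609 \cdot 3 \frac{1}{-4 - 21} \cdot 15 = - 609 \cdot 3 \frac{1}{-25} \cdot 15 = - 609 \cdot 3 \left(- \frac{1}{25}\right) 15 = \left(-609\right) \left(- \frac{9}{5}\right) = \frac{5481}{5}$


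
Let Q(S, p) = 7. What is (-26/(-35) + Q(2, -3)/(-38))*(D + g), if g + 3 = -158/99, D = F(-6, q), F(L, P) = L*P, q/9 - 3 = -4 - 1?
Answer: 7606091/131670 ≈ 57.766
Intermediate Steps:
q = -18 (q = 27 + 9*(-4 - 1) = 27 + 9*(-5) = 27 - 45 = -18)
D = 108 (D = -6*(-18) = 108)
g = -455/99 (g = -3 - 158/99 = -455/99 ≈ -4.5960)
(-26/(-35) + Q(2, -3)/(-38))*(D + g) = (-26/(-35) + 7/(-38))*(108 - 455/99) = (-26*(-1/35) + 7*(-1/38))*(10237/99) = (26/35 - 7/38)*(10237/99) = (743/1330)*(10237/99) = 7606091/131670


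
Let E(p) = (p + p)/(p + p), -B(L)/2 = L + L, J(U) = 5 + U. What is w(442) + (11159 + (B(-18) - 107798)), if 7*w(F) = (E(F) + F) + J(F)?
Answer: -675079/7 ≈ -96440.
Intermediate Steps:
B(L) = -4*L (B(L) = -2*(L + L) = -4*L)
E(p) = 1 (E(p) = (2*p)/((2*p)) = (2*p)*(1/(2*p)) = 1)
w(F) = 6/7 + 2*F/7 (w(F) = ((1 + F) + (5 + F))/7 = (6 + 2*F)/7 = 6/7 + 2*F/7)
w(442) + (11159 + (B(-18) - 107798)) = (6/7 + (2/7)*442) + (11159 + (-4*(-18) - 107798)) = (6/7 + 884/7) + (11159 + (72 - 107798)) = 890/7 + (11159 - 107726) = 890/7 - 96567 = -675079/7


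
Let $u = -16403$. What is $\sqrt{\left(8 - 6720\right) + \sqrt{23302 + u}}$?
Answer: $\sqrt{-6712 + \sqrt{6899}} \approx 81.418 i$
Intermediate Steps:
$\sqrt{\left(8 - 6720\right) + \sqrt{23302 + u}} = \sqrt{\left(8 - 6720\right) + \sqrt{23302 - 16403}} = \sqrt{\left(8 - 6720\right) + \sqrt{6899}} = \sqrt{-6712 + \sqrt{6899}}$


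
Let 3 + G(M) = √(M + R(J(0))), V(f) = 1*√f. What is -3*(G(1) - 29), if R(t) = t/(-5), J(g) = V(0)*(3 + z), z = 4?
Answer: 93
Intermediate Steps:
V(f) = √f
J(g) = 0 (J(g) = √0*(3 + 4) = 0*7 = 0)
R(t) = -t/5 (R(t) = t*(-⅕) = -t/5)
G(M) = -3 + √M (G(M) = -3 + √(M - ⅕*0) = -3 + √(M + 0) = -3 + √M)
-3*(G(1) - 29) = -3*((-3 + √1) - 29) = -3*((-3 + 1) - 29) = -3*(-2 - 29) = -3*(-31) = 93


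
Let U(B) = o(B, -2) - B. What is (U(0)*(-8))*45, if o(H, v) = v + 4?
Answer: -720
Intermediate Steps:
o(H, v) = 4 + v
U(B) = 2 - B (U(B) = (4 - 2) - B = 2 - B)
(U(0)*(-8))*45 = ((2 - 1*0)*(-8))*45 = ((2 + 0)*(-8))*45 = (2*(-8))*45 = -16*45 = -720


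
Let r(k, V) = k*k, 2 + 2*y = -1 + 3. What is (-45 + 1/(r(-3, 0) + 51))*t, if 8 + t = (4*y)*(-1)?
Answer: 5398/15 ≈ 359.87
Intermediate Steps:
y = 0 (y = -1 + (-1 + 3)/2 = -1 + (½)*2 = -1 + 1 = 0)
r(k, V) = k²
t = -8 (t = -8 + (4*0)*(-1) = -8 + 0*(-1) = -8 + 0 = -8)
(-45 + 1/(r(-3, 0) + 51))*t = (-45 + 1/((-3)² + 51))*(-8) = (-45 + 1/(9 + 51))*(-8) = (-45 + 1/60)*(-8) = -2699/60*(-8) = 5398/15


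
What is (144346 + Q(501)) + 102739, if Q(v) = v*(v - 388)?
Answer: 303698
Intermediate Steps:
Q(v) = v*(-388 + v)
(144346 + Q(501)) + 102739 = (144346 + 501*(-388 + 501)) + 102739 = (144346 + 501*113) + 102739 = (144346 + 56613) + 102739 = 200959 + 102739 = 303698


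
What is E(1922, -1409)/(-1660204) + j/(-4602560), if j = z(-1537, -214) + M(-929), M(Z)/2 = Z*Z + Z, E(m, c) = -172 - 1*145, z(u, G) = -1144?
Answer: -17870033105/47757428264 ≈ -0.37418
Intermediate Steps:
E(m, c) = -317 (E(m, c) = -172 - 145 = -317)
M(Z) = 2*Z + 2*Z² (M(Z) = 2*(Z*Z + Z) = 2*(Z² + Z) = 2*(Z + Z²) = 2*Z + 2*Z²)
j = 1723080 (j = -1144 + 2*(-929)*(1 - 929) = -1144 + 2*(-929)*(-928) = -1144 + 1724224 = 1723080)
E(1922, -1409)/(-1660204) + j/(-4602560) = -317/(-1660204) + 1723080/(-4602560) = -317*(-1/1660204) + 1723080*(-1/4602560) = 317/1660204 - 43077/115064 = -17870033105/47757428264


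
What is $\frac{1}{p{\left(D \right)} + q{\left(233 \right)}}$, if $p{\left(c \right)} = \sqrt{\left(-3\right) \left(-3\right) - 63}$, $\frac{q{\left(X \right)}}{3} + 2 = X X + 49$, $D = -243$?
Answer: $\frac{9056}{1476200451} - \frac{i \sqrt{6}}{8857202706} \approx 6.1347 \cdot 10^{-6} - 2.7655 \cdot 10^{-10} i$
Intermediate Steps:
$q{\left(X \right)} = 141 + 3 X^{2}$ ($q{\left(X \right)} = -6 + 3 \left(X X + 49\right) = -6 + 3 \left(X^{2} + 49\right) = -6 + 3 \left(49 + X^{2}\right) = -6 + \left(147 + 3 X^{2}\right) = 141 + 3 X^{2}$)
$p{\left(c \right)} = 3 i \sqrt{6}$ ($p{\left(c \right)} = \sqrt{9 - 63} = \sqrt{-54} = 3 i \sqrt{6}$)
$\frac{1}{p{\left(D \right)} + q{\left(233 \right)}} = \frac{1}{3 i \sqrt{6} + \left(141 + 3 \cdot 233^{2}\right)} = \frac{1}{3 i \sqrt{6} + \left(141 + 3 \cdot 54289\right)} = \frac{1}{3 i \sqrt{6} + \left(141 + 162867\right)} = \frac{1}{3 i \sqrt{6} + 163008} = \frac{1}{163008 + 3 i \sqrt{6}}$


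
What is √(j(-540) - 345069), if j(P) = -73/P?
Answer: I*√2795057805/90 ≈ 587.43*I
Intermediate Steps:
√(j(-540) - 345069) = √(-73/(-540) - 345069) = √(-73*(-1/540) - 345069) = √(73/540 - 345069) = √(-186337187/540) = I*√2795057805/90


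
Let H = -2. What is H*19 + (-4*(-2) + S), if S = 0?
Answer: -30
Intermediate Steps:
H*19 + (-4*(-2) + S) = -2*19 + (-4*(-2) + 0) = -38 + (8 + 0) = -38 + 8 = -30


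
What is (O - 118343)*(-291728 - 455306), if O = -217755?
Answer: 251076633332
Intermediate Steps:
(O - 118343)*(-291728 - 455306) = (-217755 - 118343)*(-291728 - 455306) = -336098*(-747034) = 251076633332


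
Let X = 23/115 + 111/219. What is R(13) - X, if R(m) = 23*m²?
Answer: 1418497/365 ≈ 3886.3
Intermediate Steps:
X = 258/365 (X = 23*(1/115) + 111*(1/219) = ⅕ + 37/73 = 258/365 ≈ 0.70685)
R(13) - X = 23*13² - 1*258/365 = 23*169 - 258/365 = 3887 - 258/365 = 1418497/365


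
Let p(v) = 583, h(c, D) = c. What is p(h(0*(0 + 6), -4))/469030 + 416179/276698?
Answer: 48840437826/32444915735 ≈ 1.5053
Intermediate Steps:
p(h(0*(0 + 6), -4))/469030 + 416179/276698 = 583/469030 + 416179/276698 = 48840437826/32444915735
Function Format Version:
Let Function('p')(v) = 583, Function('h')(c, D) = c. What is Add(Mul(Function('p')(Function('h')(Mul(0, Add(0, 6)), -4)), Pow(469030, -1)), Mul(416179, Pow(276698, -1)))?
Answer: Rational(48840437826, 32444915735) ≈ 1.5053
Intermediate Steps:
Add(Mul(Function('p')(Function('h')(Mul(0, Add(0, 6)), -4)), Pow(469030, -1)), Mul(416179, Pow(276698, -1))) = Add(Mul(583, Pow(469030, -1)), Mul(416179, Pow(276698, -1))) = Add(Mul(583, Rational(1, 469030)), Mul(416179, Rational(1, 276698))) = Add(Rational(583, 469030), Rational(416179, 276698)) = Rational(48840437826, 32444915735)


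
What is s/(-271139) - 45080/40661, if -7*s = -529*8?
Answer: -85732700192/77173480153 ≈ -1.1109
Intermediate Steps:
s = 4232/7 (s = -(-529)*8/7 = -1/7*(-4232) = 4232/7 ≈ 604.57)
s/(-271139) - 45080/40661 = (4232/7)/(-271139) - 45080/40661 = (4232/7)*(-1/271139) - 45080*1/40661 = -4232/1897973 - 45080/40661 = -85732700192/77173480153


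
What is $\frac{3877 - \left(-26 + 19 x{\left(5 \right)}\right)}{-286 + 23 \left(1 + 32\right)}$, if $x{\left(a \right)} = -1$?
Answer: $\frac{3922}{473} \approx 8.2917$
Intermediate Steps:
$\frac{3877 - \left(-26 + 19 x{\left(5 \right)}\right)}{-286 + 23 \left(1 + 32\right)} = \frac{3877 + \left(\left(-19\right) \left(-1\right) + 26\right)}{-286 + 23 \left(1 + 32\right)} = \frac{3877 + \left(19 + 26\right)}{-286 + 23 \cdot 33} = \frac{3877 + 45}{-286 + 759} = \frac{3922}{473}$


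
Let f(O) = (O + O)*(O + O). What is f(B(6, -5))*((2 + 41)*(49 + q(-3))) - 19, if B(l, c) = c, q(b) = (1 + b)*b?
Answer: 236481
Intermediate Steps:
q(b) = b*(1 + b)
f(O) = 4*O**2 (f(O) = (2*O)*(2*O) = 4*O**2)
f(B(6, -5))*((2 + 41)*(49 + q(-3))) - 19 = (4*(-5)**2)*((2 + 41)*(49 - 3*(1 - 3))) - 19 = (4*25)*(43*(49 - 3*(-2))) - 19 = 100*(43*(49 + 6)) - 19 = 100*(43*55) - 19 = 100*2365 - 19 = 236500 - 19 = 236481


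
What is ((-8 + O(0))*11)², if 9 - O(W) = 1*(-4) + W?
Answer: 3025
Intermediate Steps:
O(W) = 13 - W (O(W) = 9 - (1*(-4) + W) = 9 - (-4 + W) = 9 + (4 - W) = 13 - W)
((-8 + O(0))*11)² = ((-8 + (13 - 1*0))*11)² = ((-8 + (13 + 0))*11)² = ((-8 + 13)*11)² = (5*11)² = 55² = 3025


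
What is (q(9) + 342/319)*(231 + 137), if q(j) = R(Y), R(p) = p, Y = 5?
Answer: 712816/319 ≈ 2234.5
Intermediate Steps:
q(j) = 5
(q(9) + 342/319)*(231 + 137) = (5 + 342/319)*(231 + 137) = (5 + 342*(1/319))*368 = (5 + 342/319)*368 = (1937/319)*368 = 712816/319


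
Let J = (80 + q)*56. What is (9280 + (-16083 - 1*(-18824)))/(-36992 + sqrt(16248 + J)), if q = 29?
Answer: -27792552/85524107 - 12021*sqrt(1397)/342096428 ≈ -0.32628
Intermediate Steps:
J = 6104 (J = (80 + 29)*56 = 109*56 = 6104)
(9280 + (-16083 - 1*(-18824)))/(-36992 + sqrt(16248 + J)) = (9280 + (-16083 - 1*(-18824)))/(-36992 + sqrt(16248 + 6104)) = (9280 + (-16083 + 18824))/(-36992 + sqrt(22352)) = (9280 + 2741)/(-36992 + 4*sqrt(1397)) = 12021/(-36992 + 4*sqrt(1397))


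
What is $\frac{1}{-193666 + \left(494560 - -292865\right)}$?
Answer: $\frac{1}{593759} \approx 1.6842 \cdot 10^{-6}$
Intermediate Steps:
$\frac{1}{-193666 + \left(494560 - -292865\right)} = \frac{1}{-193666 + \left(494560 + 292865\right)} = \frac{1}{-193666 + 787425} = \frac{1}{593759}$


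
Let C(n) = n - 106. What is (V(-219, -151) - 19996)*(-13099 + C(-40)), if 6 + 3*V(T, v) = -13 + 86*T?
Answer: 348083015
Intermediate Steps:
V(T, v) = -19/3 + 86*T/3 (V(T, v) = -2 + (-13 + 86*T)/3 = -2 + (-13/3 + 86*T/3) = -19/3 + 86*T/3)
C(n) = -106 + n
(V(-219, -151) - 19996)*(-13099 + C(-40)) = ((-19/3 + (86/3)*(-219)) - 19996)*(-13099 + (-106 - 40)) = ((-19/3 - 6278) - 19996)*(-13099 - 146) = (-18853/3 - 19996)*(-13245) = -78841/3*(-13245) = 348083015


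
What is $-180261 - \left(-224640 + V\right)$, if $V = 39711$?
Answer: $4668$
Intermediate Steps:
$-180261 - \left(-224640 + V\right) = -180261 - \left(-224640 + 39711\right) = -180261 - -184929 = -180261 + 184929 = 4668$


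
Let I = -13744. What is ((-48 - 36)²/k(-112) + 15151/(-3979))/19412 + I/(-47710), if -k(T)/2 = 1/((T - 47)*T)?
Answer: -5962912716409729/1842568501540 ≈ -3236.2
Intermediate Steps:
k(T) = -2/(T*(-47 + T)) (k(T) = -2/((T - 47)*T) = -2/((-47 + T)*T) = -2/(T*(-47 + T)))
((-48 - 36)²/k(-112) + 15151/(-3979))/19412 + I/(-47710) = ((-48 - 36)²/((-2/(-112*(-47 - 112)))) + 15151/(-3979))/19412 - 13744/(-47710) = ((-84)²/((-2*(-1/112)/(-159))) + 15151*(-1/3979))*(1/19412) - 13744*(-1/47710) = (7056/((-2*(-1/112)*(-1/159))) - 15151/3979)*(1/19412) + 6872/23855 = (7056/(-1/8904) - 15151/3979)*(1/19412) + 6872/23855 = (7056*(-8904) - 15151/3979)*(1/19412) + 6872/23855 = (-62826624 - 15151/3979)*(1/19412) + 6872/23855 = -249987152047/3979*1/19412 + 6872/23855 = -249987152047/77240348 + 6872/23855 = -5962912716409729/1842568501540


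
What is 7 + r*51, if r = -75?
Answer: -3818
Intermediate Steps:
7 + r*51 = 7 - 75*51 = 7 - 3825 = -3818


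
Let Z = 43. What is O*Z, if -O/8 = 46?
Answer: -15824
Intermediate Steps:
O = -368 (O = -8*46 = -368)
O*Z = -368*43 = -15824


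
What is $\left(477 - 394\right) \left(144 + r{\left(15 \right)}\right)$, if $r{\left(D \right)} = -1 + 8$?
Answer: $12533$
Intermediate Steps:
$r{\left(D \right)} = 7$
$\left(477 - 394\right) \left(144 + r{\left(15 \right)}\right) = \left(477 - 394\right) \left(144 + 7\right) = 83 \cdot 151 = 12533$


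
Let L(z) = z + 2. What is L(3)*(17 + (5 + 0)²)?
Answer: 210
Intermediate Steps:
L(z) = 2 + z
L(3)*(17 + (5 + 0)²) = (2 + 3)*(17 + (5 + 0)²) = 5*(17 + 5²) = 5*(17 + 25) = 5*42 = 210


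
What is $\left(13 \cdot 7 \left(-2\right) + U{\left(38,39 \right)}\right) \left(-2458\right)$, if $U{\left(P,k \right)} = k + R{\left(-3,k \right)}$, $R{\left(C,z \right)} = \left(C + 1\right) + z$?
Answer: $260548$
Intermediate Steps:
$R{\left(C,z \right)} = 1 + C + z$ ($R{\left(C,z \right)} = \left(1 + C\right) + z = 1 + C + z$)
$U{\left(P,k \right)} = -2 + 2 k$ ($U{\left(P,k \right)} = k + \left(1 - 3 + k\right) = k + \left(-2 + k\right) = -2 + 2 k$)
$\left(13 \cdot 7 \left(-2\right) + U{\left(38,39 \right)}\right) \left(-2458\right) = \left(13 \cdot 7 \left(-2\right) + \left(-2 + 2 \cdot 39\right)\right) \left(-2458\right) = \left(91 \left(-2\right) + \left(-2 + 78\right)\right) \left(-2458\right) = \left(-182 + 76\right) \left(-2458\right) = \left(-106\right) \left(-2458\right) = 260548$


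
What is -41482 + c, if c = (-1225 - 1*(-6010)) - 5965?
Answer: -42662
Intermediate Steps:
c = -1180 (c = (-1225 + 6010) - 5965 = 4785 - 5965 = -1180)
-41482 + c = -41482 - 1180 = -42662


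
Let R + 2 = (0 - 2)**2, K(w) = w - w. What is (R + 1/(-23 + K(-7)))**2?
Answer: 2025/529 ≈ 3.8280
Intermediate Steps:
K(w) = 0
R = 2 (R = -2 + (0 - 2)**2 = -2 + (-2)**2 = -2 + 4 = 2)
(R + 1/(-23 + K(-7)))**2 = (2 + 1/(-23 + 0))**2 = (2 + 1/(-23))**2 = (2 - 1/23)**2 = (45/23)**2 = 2025/529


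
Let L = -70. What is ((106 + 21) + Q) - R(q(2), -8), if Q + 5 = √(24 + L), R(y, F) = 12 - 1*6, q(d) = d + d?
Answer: 116 + I*√46 ≈ 116.0 + 6.7823*I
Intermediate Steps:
q(d) = 2*d
R(y, F) = 6 (R(y, F) = 12 - 6 = 6)
Q = -5 + I*√46 (Q = -5 + √(24 - 70) = -5 + √(-46) = -5 + I*√46 ≈ -5.0 + 6.7823*I)
((106 + 21) + Q) - R(q(2), -8) = ((106 + 21) + (-5 + I*√46)) - 1*6 = (127 + (-5 + I*√46)) - 6 = (122 + I*√46) - 6 = 116 + I*√46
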